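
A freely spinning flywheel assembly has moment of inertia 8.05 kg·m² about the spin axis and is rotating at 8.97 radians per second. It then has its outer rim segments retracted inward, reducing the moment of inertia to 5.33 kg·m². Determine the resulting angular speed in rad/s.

ω₂ ≈ 13.5 rad/s

With no external torque about the axis, L is conserved: I₁ω₁ = I₂ω₂.
ω₂ = I₁ω₁ / I₂ = (8.050)(8.97 rad/s) / (5.330) = 13.55 rad/s.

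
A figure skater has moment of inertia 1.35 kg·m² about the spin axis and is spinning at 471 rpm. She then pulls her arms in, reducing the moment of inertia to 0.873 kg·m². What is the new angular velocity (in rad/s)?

ω₂ ≈ 76.3 rad/s

No external torque acts about the spin axis, so angular momentum is conserved.
ω₂ = I₁ω₁ / I₂ = (1.350)(471 rpm) / (0.8730) = 728.4 rpm = 76.27 rad/s.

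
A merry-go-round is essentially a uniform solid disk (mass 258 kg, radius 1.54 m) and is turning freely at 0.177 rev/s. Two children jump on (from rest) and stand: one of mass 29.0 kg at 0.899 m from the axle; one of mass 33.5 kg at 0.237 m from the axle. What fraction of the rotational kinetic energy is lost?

fraction ≈ 0.0764

No external torque acts about the axle; L_before = L_after.
I_p = ½(258)(1.54)² = 305.9 kg·m².
Added inertia Σmr² = (29.0)(0.899)² + (33.5)(0.237)² = 25.32 kg·m²; I_f = 305.9 + 25.32 = 331.3 kg·m².
ω_f = I_p ω_i / I_f = (305.9)(0.177) / 331.3 = 0.1635 rev/s.
KE_i = ½(305.9)(1.112 rad/s)² = 189.2 J; KE_f = ½(331.3)(1.027)² = 174.7 J.
Fraction lost = 0.07643.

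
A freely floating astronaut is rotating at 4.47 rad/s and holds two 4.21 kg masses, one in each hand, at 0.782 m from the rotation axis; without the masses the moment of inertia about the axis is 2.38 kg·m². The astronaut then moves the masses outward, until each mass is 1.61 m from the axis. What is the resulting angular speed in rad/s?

Angular momentum about the spin axis is conserved since the torque about it is zero.
I₁ = 2.38 + 2(4.21)(0.782)² = 7.529 kg·m²; I₂ = 2.38 + 2(4.21)(1.61)² = 24.21 kg·m².
ω₂ = I₁ω₁ / I₂ = (7.529)(4.47 rad/s) / (24.21) = 1.390 rad/s.

ω₂ ≈ 1.39 rad/s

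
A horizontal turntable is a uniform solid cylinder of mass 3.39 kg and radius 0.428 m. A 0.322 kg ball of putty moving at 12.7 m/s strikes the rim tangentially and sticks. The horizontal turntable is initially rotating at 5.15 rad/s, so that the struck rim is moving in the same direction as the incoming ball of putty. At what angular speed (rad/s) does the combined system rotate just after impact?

|ω_f| ≈ 9.06 rad/s

About the axle the impulsive forces during the collision are internal, so angular momentum about that axis is conserved.
I_p = ½(3.39)(0.428)² = 0.3105 kg·m². Taking the sense of the ball of putty's angular momentum as positive, L_{ball} = m v R = (0.322)(12.7)(0.428) = 1.750 kg·m²/s.
L_i = +I_p ω_p + m v R = +(0.3105)(5.15) + 1.750 = 3.349 kg·m²/s.
After sticking, I_f = I_p + m R² = 0.3105 + (0.322)(0.428)² = 0.3695 kg·m².
ω_f = L_i / I_f = 3.349 / 0.3695 = 9.065 rad/s.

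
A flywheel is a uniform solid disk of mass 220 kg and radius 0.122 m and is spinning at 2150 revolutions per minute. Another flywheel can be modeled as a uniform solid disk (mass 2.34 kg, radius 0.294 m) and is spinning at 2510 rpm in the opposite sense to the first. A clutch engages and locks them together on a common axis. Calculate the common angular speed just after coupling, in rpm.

|ω_f| ≈ 1880 rpm

The coupling torques are internal; angular momentum about the shared axis is conserved.
Moments of inertia: I_A = ½(220)(0.122)² = 1.637 kg·m²; I_B = ½(2.34)(0.294)² = 0.1011 kg·m².
Taking A's sense as positive: L = (1.637)(2150) − (0.1011)(2510) = 3266 kg·m²·rpm.
Combined I = 1.637 + 0.1011 = 1.738 kg·m².
ω_f = L / I = 3266 / 1.738 = 1879 rpm.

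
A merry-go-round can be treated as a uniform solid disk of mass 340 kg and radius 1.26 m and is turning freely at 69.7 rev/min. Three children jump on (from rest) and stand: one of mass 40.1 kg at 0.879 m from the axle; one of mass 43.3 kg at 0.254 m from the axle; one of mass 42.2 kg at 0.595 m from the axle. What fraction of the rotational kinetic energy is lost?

fraction ≈ 0.153

The added mass arrives with no angular momentum about the axle, and any external torque about the axle is negligible, so the system's angular momentum is conserved.
I_p = ½(340)(1.26)² = 269.9 kg·m².
Added inertia Σmr² = (40.1)(0.879)² + (43.3)(0.254)² + (42.2)(0.595)² = 48.72 kg·m²; I_f = 269.9 + 48.72 = 318.6 kg·m².
ω_f = I_p ω_i / I_f = (269.9)(69.7) / 318.6 = 59.04 rpm.
KE_i = ½(269.9)(7.299 rad/s)² = 7189 J; KE_f = ½(318.6)(6.183)² = 6090 J.
Fraction lost = 0.1529.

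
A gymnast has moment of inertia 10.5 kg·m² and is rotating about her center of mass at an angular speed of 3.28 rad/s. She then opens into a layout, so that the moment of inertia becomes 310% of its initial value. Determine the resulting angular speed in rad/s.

With no external torque about the axis, L is conserved: I₁ω₁ = I₂ω₂.
I₂ = 3.10 × 10.5 = 32.55 kg·m².
ω₂ = I₁ω₁ / I₂ = (10.50)(3.28 rad/s) / (32.55) = 1.058 rad/s.

ω₂ ≈ 1.06 rad/s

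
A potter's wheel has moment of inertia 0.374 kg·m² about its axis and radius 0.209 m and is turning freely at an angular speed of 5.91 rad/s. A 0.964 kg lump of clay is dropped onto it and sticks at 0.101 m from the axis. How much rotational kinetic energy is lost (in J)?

energy lost ≈ 0.167 J

The added mass arrives with no angular momentum about the axis, and any external torque about the axis is negligible, so the system's angular momentum is conserved.
Added inertia Σmr² = (0.964)(0.101)² = 0.009834 kg·m²; I_f = 0.3740 + 0.009834 = 0.3838 kg·m².
ω_f = I_p ω_i / I_f = (0.3740)(5.91) / 0.3838 = 5.759 rad/s.
KE_i = ½(0.3740)(5.910 rad/s)² = 6.532 J; KE_f = ½(0.3838)(5.759)² = 6.364 J.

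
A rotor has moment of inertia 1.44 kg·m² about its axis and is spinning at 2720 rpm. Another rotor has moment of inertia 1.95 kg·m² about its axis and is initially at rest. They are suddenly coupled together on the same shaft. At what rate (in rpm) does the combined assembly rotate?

|ω_f| ≈ 1160 rpm

The coupling torques are internal; angular momentum about the shared axis is conserved.
Taking A's sense as positive: L = (1.440)(2720) = 3917 kg·m²·rpm.
Combined I = 1.440 + 1.950 = 3.390 kg·m².
ω_f = L / I = 3917 / 3.390 = 1155 rpm.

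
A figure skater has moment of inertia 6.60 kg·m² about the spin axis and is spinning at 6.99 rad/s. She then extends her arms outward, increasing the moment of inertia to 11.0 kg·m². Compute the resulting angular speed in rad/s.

With no external torque about the axis, L is conserved: I₁ω₁ = I₂ω₂.
ω₂ = I₁ω₁ / I₂ = (6.600)(6.99 rad/s) / (11.00) = 4.194 rad/s.

ω₂ ≈ 4.19 rad/s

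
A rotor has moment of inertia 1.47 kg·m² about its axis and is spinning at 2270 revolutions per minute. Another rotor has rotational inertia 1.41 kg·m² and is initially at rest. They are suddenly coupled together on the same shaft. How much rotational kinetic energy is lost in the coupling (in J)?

The coupling torques are internal; angular momentum about the shared axis is conserved.
Taking A's sense as positive: L = (1.470)(2270) = 3337 kg·m²·rpm.
Combined I = 1.470 + 1.410 = 2.880 kg·m².
ω_f = L / I = 3337 / 2.880 = 1159 rpm.
KE_i = ½ΣIω² = 41530 J; KE_f = ½(2.880)(121.3)² = 21200 J.

ΔKE lost ≈ 20300 J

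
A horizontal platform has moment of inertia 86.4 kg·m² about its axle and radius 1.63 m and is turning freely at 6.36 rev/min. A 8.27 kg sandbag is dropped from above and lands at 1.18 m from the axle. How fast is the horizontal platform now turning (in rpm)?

ω_f ≈ 5.61 rpm

The added mass arrives with no angular momentum about the axle, and any external torque about the axle is negligible, so the system's angular momentum is conserved.
Added inertia Σmr² = (8.27)(1.18)² = 11.52 kg·m²; I_f = 86.40 + 11.52 = 97.92 kg·m².
ω_f = I_p ω_i / I_f = (86.40)(6.36) / 97.92 = 5.612 rpm.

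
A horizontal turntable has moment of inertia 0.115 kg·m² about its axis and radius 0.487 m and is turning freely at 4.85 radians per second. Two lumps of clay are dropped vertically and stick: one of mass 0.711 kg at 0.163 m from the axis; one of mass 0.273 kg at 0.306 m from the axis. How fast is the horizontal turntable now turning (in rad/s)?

ω_f ≈ 3.50 rad/s

No external torque acts about the axis; L_before = L_after.
Added inertia Σmr² = (0.711)(0.163)² + (0.273)(0.306)² = 0.04445 kg·m²; I_f = 0.1150 + 0.04445 = 0.1595 kg·m².
ω_f = I_p ω_i / I_f = (0.1150)(4.85) / 0.1595 = 3.498 rad/s.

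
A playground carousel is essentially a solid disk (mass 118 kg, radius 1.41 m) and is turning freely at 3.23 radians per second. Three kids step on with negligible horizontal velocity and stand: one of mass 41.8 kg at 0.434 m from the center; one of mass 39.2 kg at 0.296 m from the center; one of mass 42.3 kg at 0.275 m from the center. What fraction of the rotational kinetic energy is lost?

fraction ≈ 0.110

No external torque acts about the center; L_before = L_after.
I_p = ½(118)(1.41)² = 117.3 kg·m².
Added inertia Σmr² = (41.8)(0.434)² + (39.2)(0.296)² + (42.3)(0.275)² = 14.51 kg·m²; I_f = 117.3 + 14.51 = 131.8 kg·m².
ω_f = I_p ω_i / I_f = (117.3)(3.23) / 131.8 = 2.874 rad/s.
KE_i = ½(117.3)(3.230 rad/s)² = 611.9 J; KE_f = ½(131.8)(2.874)² = 544.5 J.
Fraction lost = 0.1101.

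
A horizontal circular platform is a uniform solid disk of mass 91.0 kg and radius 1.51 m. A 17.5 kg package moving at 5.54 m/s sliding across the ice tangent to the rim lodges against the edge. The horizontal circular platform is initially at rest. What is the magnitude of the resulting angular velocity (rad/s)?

The axle reaction passes through the central axle and exerts no torque about it; angular momentum about the central axle is conserved through the impact.
I_p = ½(91.0)(1.51)² = 103.7 kg·m². Taking the sense of the package's angular momentum as positive, L_{package} = m v R = (17.5)(5.54)(1.51) = 146.4 kg·m²/s.
L_i = 0 + 146.4 = 146.4 kg·m²/s.
After sticking, I_f = I_p + m R² = 103.7 + (17.5)(1.51)² = 143.6 kg·m².
ω_f = L_i / I_f = 146.4 / 143.6 = 1.019 rad/s.

|ω_f| ≈ 1.02 rad/s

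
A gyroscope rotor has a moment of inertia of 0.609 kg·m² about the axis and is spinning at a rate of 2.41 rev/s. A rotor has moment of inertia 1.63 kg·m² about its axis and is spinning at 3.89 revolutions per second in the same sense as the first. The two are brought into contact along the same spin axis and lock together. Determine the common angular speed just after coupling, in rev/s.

|ω_f| ≈ 3.49 rev/s

The coupling torques are internal; angular momentum about the shared axis is conserved.
Taking A's sense as positive: L = (0.6090)(2.41) + (1.630)(3.89) = 7.808 kg·m²·rev/s.
Combined I = 0.6090 + 1.630 = 2.239 kg·m².
ω_f = L / I = 7.808 / 2.239 = 3.487 rev/s.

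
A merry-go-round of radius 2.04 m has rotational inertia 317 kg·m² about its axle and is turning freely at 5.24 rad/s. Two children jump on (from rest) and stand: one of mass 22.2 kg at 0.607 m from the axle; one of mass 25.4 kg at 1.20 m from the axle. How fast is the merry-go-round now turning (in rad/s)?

ω_f ≈ 4.59 rad/s

The added mass arrives with no angular momentum about the axle, and any external torque about the axle is negligible, so the system's angular momentum is conserved.
Added inertia Σmr² = (22.2)(0.607)² + (25.4)(1.20)² = 44.76 kg·m²; I_f = 317.0 + 44.76 = 361.8 kg·m².
ω_f = I_p ω_i / I_f = (317.0)(5.24) / 361.8 = 4.592 rad/s.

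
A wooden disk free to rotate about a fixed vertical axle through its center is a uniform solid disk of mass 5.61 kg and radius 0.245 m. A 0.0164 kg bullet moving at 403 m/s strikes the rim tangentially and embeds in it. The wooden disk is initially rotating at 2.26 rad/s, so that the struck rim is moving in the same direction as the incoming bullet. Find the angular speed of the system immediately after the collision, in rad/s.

About the axle the impulsive forces during the collision are internal, so angular momentum about that axis is conserved.
I_p = ½(5.61)(0.245)² = 0.1684 kg·m². Taking the sense of the bullet's angular momentum as positive, L_{bullet} = m v R = (0.0164)(403)(0.245) = 1.619 kg·m²/s.
L_i = +I_p ω_p + m v R = +(0.1684)(2.26) + 1.619 = 2.000 kg·m²/s.
After sticking, I_f = I_p + m R² = 0.1684 + (0.0164)(0.245)² = 0.1694 kg·m².
ω_f = L_i / I_f = 2.000 / 0.1694 = 11.81 rad/s.

|ω_f| ≈ 11.8 rad/s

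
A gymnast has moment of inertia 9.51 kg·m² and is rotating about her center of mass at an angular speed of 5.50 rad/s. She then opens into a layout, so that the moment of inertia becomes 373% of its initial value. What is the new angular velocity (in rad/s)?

Angular momentum about the spin axis is conserved since the torque about it is zero.
I₂ = 3.73 × 9.51 = 35.47 kg·m².
ω₂ = I₁ω₁ / I₂ = (9.510)(5.50 rad/s) / (35.47) = 1.475 rad/s.

ω₂ ≈ 1.47 rad/s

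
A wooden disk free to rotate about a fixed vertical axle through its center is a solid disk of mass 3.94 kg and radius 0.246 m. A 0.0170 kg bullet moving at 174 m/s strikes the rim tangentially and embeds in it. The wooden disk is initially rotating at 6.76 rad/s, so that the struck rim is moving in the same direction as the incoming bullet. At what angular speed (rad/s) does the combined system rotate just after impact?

About the axle the impulsive forces during the collision are internal, so angular momentum about that axis is conserved.
I_p = ½(3.94)(0.246)² = 0.1192 kg·m². Taking the sense of the bullet's angular momentum as positive, L_{bullet} = m v R = (0.0170)(174)(0.246) = 0.7277 kg·m²/s.
L_i = +I_p ω_p + m v R = +(0.1192)(6.76) + 0.7277 = 1.534 kg·m²/s.
After sticking, I_f = I_p + m R² = 0.1192 + (0.0170)(0.246)² = 0.1202 kg·m².
ω_f = L_i / I_f = 1.534 / 0.1202 = 12.75 rad/s.

|ω_f| ≈ 12.8 rad/s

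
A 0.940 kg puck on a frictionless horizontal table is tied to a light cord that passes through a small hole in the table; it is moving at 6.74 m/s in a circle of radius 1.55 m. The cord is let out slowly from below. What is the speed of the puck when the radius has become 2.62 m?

v₂ ≈ 3.99 m/s

Central (radial) force ⇒ zero torque about the center ⇒ m v r is constant.
v₂ = v₁ r₁ / r₂ = (6.74)(1.55) / (2.62) = 3.987 m/s.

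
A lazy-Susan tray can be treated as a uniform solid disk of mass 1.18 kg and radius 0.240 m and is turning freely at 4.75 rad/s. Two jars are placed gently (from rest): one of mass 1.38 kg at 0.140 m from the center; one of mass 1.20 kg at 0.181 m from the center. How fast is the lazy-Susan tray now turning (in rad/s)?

No external torque acts about the center; L_before = L_after.
I_p = ½(1.18)(0.240)² = 0.03398 kg·m².
Added inertia Σmr² = (1.38)(0.140)² + (1.20)(0.181)² = 0.06636 kg·m²; I_f = 0.03398 + 0.06636 = 0.1003 kg·m².
ω_f = I_p ω_i / I_f = (0.03398)(4.75) / 0.1003 = 1.609 rad/s.

ω_f ≈ 1.61 rad/s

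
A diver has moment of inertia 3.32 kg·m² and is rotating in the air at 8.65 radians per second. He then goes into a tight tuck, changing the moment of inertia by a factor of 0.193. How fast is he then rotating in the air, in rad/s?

ω₂ ≈ 44.8 rad/s

Angular momentum about the spin axis is conserved since the torque about it is zero.
I₂ = 0.193 × 3.32 = 0.6408 kg·m².
ω₂ = I₁ω₁ / I₂ = (3.320)(8.65 rad/s) / (0.6408) = 44.82 rad/s.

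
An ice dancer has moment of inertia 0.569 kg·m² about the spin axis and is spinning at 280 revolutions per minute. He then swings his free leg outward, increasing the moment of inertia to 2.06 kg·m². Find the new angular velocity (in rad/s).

ω₂ ≈ 8.10 rad/s

With no external torque about the axis, L is conserved: I₁ω₁ = I₂ω₂.
ω₂ = I₁ω₁ / I₂ = (0.5690)(280 rpm) / (2.060) = 77.34 rpm = 8.099 rad/s.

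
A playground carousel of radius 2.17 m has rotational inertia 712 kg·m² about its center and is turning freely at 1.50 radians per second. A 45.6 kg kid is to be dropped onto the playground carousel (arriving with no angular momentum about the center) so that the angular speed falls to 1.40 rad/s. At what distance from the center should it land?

The added mass arrives with no angular momentum about the center, and any external torque about the center is negligible, so the system's angular momentum is conserved.
I_p ω_i = (I_p + m r²) ω_f ⇒ m r² = I_p(ω_i/ω_f − 1) = 712.0(1.50/1.40 − 1) = 50.86 kg·m².
r = √(50.86/45.6) = 1.056 m.

r ≈ 1.06 m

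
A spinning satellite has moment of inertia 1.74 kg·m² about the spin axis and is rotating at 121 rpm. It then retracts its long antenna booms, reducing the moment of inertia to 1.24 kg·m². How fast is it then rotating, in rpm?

Angular momentum about the spin axis is conserved since the torque about it is zero.
ω₂ = I₁ω₁ / I₂ = (1.740)(121 rpm) / (1.240) = 169.8 rpm.

ω₂ ≈ 170 rpm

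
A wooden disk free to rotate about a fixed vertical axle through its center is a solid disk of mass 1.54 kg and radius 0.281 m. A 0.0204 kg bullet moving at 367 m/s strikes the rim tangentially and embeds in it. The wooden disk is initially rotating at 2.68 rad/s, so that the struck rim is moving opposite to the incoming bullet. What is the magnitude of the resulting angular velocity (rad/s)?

|ω_f| ≈ 31.1 rad/s

About the axle the impulsive forces during the collision are internal, so angular momentum about that axis is conserved.
I_p = ½(1.54)(0.281)² = 0.06080 kg·m². Taking the sense of the bullet's angular momentum as positive, L_{bullet} = m v R = (0.0204)(367)(0.281) = 2.104 kg·m²/s.
L_i = −I_p ω_p + m v R = −(0.06080)(2.68) + 2.104 = 1.941 kg·m²/s.
After sticking, I_f = I_p + m R² = 0.06080 + (0.0204)(0.281)² = 0.06241 kg·m².
ω_f = L_i / I_f = 1.941 / 0.06241 = 31.10 rad/s.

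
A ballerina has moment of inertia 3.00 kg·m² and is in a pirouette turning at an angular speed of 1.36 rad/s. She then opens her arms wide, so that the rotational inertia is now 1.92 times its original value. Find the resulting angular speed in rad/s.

ω₂ ≈ 0.708 rad/s

Angular momentum about the spin axis is conserved since the torque about it is zero.
I₂ = 1.92 × 3.00 = 5.760 kg·m².
ω₂ = I₁ω₁ / I₂ = (3.000)(1.36 rad/s) / (5.760) = 0.7083 rad/s.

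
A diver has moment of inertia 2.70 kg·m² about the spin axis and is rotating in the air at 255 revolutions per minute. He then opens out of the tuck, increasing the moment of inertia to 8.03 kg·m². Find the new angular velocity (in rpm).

ω₂ ≈ 85.7 rpm

Angular momentum about the spin axis is conserved since the torque about it is zero.
ω₂ = I₁ω₁ / I₂ = (2.700)(255 rpm) / (8.030) = 85.74 rpm.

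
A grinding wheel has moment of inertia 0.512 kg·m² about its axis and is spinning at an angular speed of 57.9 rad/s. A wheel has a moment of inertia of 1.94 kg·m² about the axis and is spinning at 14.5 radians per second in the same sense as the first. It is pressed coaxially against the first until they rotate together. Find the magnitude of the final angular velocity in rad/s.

The coupling torques are internal; angular momentum about the shared axis is conserved.
Taking A's sense as positive: L = (0.5120)(57.9) + (1.940)(14.5) = 57.77 kg·m²·rad/s.
Combined I = 0.5120 + 1.940 = 2.452 kg·m².
ω_f = L / I = 57.77 / 2.452 = 23.56 rad/s.

|ω_f| ≈ 23.6 rad/s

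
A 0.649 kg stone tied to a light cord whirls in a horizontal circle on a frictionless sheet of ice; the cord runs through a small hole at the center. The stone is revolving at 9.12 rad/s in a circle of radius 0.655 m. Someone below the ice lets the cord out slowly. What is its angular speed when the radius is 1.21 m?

ω₂ ≈ 2.67 rad/s

The constraining force is radial, so m r² ω about the center is conserved.
ω₂ = ω₁ (r₁/r₂)² = (9.12)(0.655/1.21)² = 2.672 rad/s.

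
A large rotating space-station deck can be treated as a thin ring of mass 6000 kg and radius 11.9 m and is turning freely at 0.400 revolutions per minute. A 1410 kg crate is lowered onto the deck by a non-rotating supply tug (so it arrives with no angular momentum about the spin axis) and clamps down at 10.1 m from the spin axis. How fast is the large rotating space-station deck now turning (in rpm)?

ω_f ≈ 0.342 rpm

The added mass arrives with no angular momentum about the spin axis, and any external torque about the spin axis is negligible, so the system's angular momentum is conserved.
I_p = (6000)(11.9)² = 8.497e+05 kg·m².
Added inertia Σmr² = (1410)(10.1)² = 1.438e+05 kg·m²; I_f = 8.497e+05 + 1.438e+05 = 9.935e+05 kg·m².
ω_f = I_p ω_i / I_f = (8.497e+05)(0.400) / 9.935e+05 = 0.3421 rpm.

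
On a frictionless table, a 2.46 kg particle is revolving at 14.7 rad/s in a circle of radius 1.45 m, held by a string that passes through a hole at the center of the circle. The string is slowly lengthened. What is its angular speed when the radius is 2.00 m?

No torque about the axis ⇒ m r₁² ω₁ = m r₂² ω₂.
ω₂ = ω₁ (r₁/r₂)² = (14.7)(1.45/2.00)² = 7.727 rad/s.

ω₂ ≈ 7.73 rad/s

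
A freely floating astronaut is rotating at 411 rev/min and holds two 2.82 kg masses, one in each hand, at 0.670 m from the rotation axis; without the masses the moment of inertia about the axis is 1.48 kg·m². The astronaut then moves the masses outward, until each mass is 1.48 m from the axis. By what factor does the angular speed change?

Angular momentum about the spin axis is conserved since the torque about it is zero.
I₁ = 1.48 + 2(2.82)(0.670)² = 4.012 kg·m²; I₂ = 1.48 + 2(2.82)(1.48)² = 13.83 kg·m².
ω₂/ω₁ = I₁/I₂ = 4.012 / 13.83 = 0.2900.

ω₂/ω₁ ≈ 0.290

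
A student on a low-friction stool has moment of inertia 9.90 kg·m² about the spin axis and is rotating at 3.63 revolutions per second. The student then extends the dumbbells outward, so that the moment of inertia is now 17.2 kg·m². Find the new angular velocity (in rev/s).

ω₂ ≈ 2.09 rev/s

No external torque acts about the spin axis, so angular momentum is conserved.
ω₂ = I₁ω₁ / I₂ = (9.900)(3.63 rev/s) / (17.20) = 2.089 rev/s.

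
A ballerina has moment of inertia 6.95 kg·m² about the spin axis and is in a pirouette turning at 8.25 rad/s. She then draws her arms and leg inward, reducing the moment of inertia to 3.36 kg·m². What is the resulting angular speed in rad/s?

Angular momentum about the spin axis is conserved since the torque about it is zero.
ω₂ = I₁ω₁ / I₂ = (6.950)(8.25 rad/s) / (3.360) = 17.06 rad/s.

ω₂ ≈ 17.1 rad/s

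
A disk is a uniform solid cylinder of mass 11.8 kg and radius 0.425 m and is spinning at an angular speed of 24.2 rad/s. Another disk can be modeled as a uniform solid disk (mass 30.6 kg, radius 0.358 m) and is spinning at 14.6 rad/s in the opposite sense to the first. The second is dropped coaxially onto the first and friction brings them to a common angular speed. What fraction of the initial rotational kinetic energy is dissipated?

The coupling torques are internal; angular momentum about the shared axis is conserved.
Moments of inertia: I_A = ½(11.8)(0.425)² = 1.066 kg·m²; I_B = ½(30.6)(0.358)² = 1.961 kg·m².
Taking A's sense as positive: L = (1.066)(24.2) − (1.961)(14.6) = -2.840 kg·m²·rad/s.
Combined I = 1.066 + 1.961 = 3.027 kg·m².
ω_f = L / I = -2.840 / 3.027 = -0.9382 rad/s.
KE_i = ½ΣIω² = 521.0 J; KE_f = ½(3.027)(0.9382)² = 1.332 J.
Fraction dissipated = (KE_i − KE_f)/KE_i = 0.9974.

fraction ≈ 0.997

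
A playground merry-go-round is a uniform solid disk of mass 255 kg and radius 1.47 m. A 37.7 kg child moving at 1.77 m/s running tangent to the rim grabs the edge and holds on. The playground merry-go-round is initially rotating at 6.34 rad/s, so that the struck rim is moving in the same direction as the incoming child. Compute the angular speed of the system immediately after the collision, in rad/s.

About the axle the impulsive forces during the collision are internal, so angular momentum about that axis is conserved.
I_p = ½(255)(1.47)² = 275.5 kg·m². Taking the sense of the child's angular momentum as positive, L_{child} = m v R = (37.7)(1.77)(1.47) = 98.09 kg·m²/s.
L_i = +I_p ω_p + m v R = +(275.5)(6.34) + 98.09 = 1845 kg·m²/s.
After sticking, I_f = I_p + m R² = 275.5 + (37.7)(1.47)² = 357.0 kg·m².
ω_f = L_i / I_f = 1845 / 357.0 = 5.168 rad/s.

|ω_f| ≈ 5.17 rad/s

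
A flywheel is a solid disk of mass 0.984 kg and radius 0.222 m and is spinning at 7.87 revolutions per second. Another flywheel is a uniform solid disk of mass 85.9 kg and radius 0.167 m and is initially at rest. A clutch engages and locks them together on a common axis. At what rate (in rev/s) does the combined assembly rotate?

The coupling torques are internal; angular momentum about the shared axis is conserved.
Moments of inertia: I_A = ½(0.984)(0.222)² = 0.02425 kg·m²; I_B = ½(85.9)(0.167)² = 1.198 kg·m².
Taking A's sense as positive: L = (0.02425)(7.87) = 0.1908 kg·m²·rev/s.
Combined I = 0.02425 + 1.198 = 1.222 kg·m².
ω_f = L / I = 0.1908 / 1.222 = 0.1562 rev/s.

|ω_f| ≈ 0.156 rev/s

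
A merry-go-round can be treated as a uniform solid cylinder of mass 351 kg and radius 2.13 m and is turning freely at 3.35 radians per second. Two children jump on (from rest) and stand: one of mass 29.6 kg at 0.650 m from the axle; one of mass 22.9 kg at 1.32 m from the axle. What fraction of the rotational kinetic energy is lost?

fraction ≈ 0.0618

The added mass arrives with no angular momentum about the axle, and any external torque about the axle is negligible, so the system's angular momentum is conserved.
I_p = ½(351)(2.13)² = 796.2 kg·m².
Added inertia Σmr² = (29.6)(0.650)² + (22.9)(1.32)² = 52.41 kg·m²; I_f = 796.2 + 52.41 = 848.6 kg·m².
ω_f = I_p ω_i / I_f = (796.2)(3.35) / 848.6 = 3.143 rad/s.
KE_i = ½(796.2)(3.350 rad/s)² = 4468 J; KE_f = ½(848.6)(3.143)² = 4192 J.
Fraction lost = 0.06175.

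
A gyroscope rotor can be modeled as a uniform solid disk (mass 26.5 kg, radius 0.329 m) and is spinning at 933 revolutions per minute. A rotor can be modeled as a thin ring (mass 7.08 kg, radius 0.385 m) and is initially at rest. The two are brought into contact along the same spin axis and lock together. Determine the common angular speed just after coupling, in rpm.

The coupling torques are internal; angular momentum about the shared axis is conserved.
Moments of inertia: I_A = ½(26.5)(0.329)² = 1.434 kg·m²; I_B = (7.08)(0.385)² = 1.049 kg·m².
Taking A's sense as positive: L = (1.434)(933) = 1338 kg·m²·rpm.
Combined I = 1.434 + 1.049 = 2.484 kg·m².
ω_f = L / I = 1338 / 2.484 = 538.8 rpm.

|ω_f| ≈ 539 rpm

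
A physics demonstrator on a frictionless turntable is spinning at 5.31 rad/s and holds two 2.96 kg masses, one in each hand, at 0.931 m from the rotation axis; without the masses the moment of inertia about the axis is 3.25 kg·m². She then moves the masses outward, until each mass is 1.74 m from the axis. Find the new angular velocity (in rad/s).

ω₂ ≈ 2.10 rad/s

No external torque acts about the spin axis, so angular momentum is conserved.
I₁ = 3.25 + 2(2.96)(0.931)² = 8.381 kg·m²; I₂ = 3.25 + 2(2.96)(1.74)² = 21.17 kg·m².
ω₂ = I₁ω₁ / I₂ = (8.381)(5.31 rad/s) / (21.17) = 2.102 rad/s.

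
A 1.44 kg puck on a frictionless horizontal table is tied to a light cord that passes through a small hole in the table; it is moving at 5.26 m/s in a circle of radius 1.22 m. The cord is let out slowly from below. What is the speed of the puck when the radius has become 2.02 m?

The only horizontal force on the mass is along the cord (radial), so it exerts no torque about the hole and angular momentum m v r is conserved.
v₂ = v₁ r₁ / r₂ = (5.26)(1.22) / (2.02) = 3.177 m/s.

v₂ ≈ 3.18 m/s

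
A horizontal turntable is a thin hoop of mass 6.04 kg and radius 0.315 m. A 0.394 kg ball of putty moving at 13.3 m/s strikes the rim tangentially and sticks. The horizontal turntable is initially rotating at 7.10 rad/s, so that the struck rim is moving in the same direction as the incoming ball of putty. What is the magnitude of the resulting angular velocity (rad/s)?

About the axle the impulsive forces during the collision are internal, so angular momentum about that axis is conserved.
I_p = (6.04)(0.315)² = 0.5993 kg·m². Taking the sense of the ball of putty's angular momentum as positive, L_{ball} = m v R = (0.394)(13.3)(0.315) = 1.651 kg·m²/s.
L_i = +I_p ω_p + m v R = +(0.5993)(7.10) + 1.651 = 5.906 kg·m²/s.
After sticking, I_f = I_p + m R² = 0.5993 + (0.394)(0.315)² = 0.6384 kg·m².
ω_f = L_i / I_f = 5.906 / 0.6384 = 9.251 rad/s.

|ω_f| ≈ 9.25 rad/s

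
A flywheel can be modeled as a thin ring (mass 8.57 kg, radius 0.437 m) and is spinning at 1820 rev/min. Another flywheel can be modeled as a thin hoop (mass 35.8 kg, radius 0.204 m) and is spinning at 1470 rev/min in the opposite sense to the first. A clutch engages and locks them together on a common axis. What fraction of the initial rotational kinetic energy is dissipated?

fraction ≈ 0.977

No external torque acts about the common axis, so total angular momentum is conserved.
Moments of inertia: I_A = (8.57)(0.437)² = 1.637 kg·m²; I_B = (35.8)(0.204)² = 1.490 kg·m².
Taking A's sense as positive: L = (1.637)(1820) − (1.490)(1470) = 788.5 kg·m²·rpm.
Combined I = 1.637 + 1.490 = 3.126 kg·m².
ω_f = L / I = 788.5 / 3.126 = 252.2 rpm.
KE_i = ½ΣIω² = 47380 J; KE_f = ½(3.126)(26.41)² = 1090 J.
Fraction dissipated = (KE_i − KE_f)/KE_i = 0.9770.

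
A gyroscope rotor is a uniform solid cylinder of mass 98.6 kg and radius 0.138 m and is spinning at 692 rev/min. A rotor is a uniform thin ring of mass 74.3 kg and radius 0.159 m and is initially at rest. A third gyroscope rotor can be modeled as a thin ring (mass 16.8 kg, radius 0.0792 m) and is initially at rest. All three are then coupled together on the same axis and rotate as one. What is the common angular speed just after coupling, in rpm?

|ω_f| ≈ 222 rpm

No external torque acts about the common axis, so total angular momentum is conserved.
Moments of inertia: I_A = ½(98.6)(0.138)² = 0.9389 kg·m²; I_B = (74.3)(0.159)² = 1.878 kg·m²; I_C = (16.8)(0.0792)² = 0.1054 kg·m².
Taking A's sense as positive: L = (0.9389)(692) = 649.7 kg·m²·rpm.
Combined I = 0.9389 + 1.878 + 0.1054 = 2.923 kg·m².
ω_f = L / I = 649.7 / 2.923 = 222.3 rpm.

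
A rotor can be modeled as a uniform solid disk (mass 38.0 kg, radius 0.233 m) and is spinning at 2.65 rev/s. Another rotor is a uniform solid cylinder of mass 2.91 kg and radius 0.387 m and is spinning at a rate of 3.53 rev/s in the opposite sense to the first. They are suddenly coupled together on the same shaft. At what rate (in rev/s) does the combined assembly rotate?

The coupling torques are internal; angular momentum about the shared axis is conserved.
Moments of inertia: I_A = ½(38.0)(0.233)² = 1.031 kg·m²; I_B = ½(2.91)(0.387)² = 0.2179 kg·m².
Taking A's sense as positive: L = (1.031)(2.65) − (0.2179)(3.53) = 1.964 kg·m²·rev/s.
Combined I = 1.031 + 0.2179 = 1.249 kg·m².
ω_f = L / I = 1.964 / 1.249 = 1.572 rev/s.

|ω_f| ≈ 1.57 rev/s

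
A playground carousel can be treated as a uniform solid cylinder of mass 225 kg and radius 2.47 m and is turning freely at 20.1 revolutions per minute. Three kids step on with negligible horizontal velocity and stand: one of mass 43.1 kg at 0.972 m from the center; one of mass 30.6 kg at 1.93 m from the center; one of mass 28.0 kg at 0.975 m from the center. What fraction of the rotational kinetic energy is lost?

fraction ≈ 0.209

No external torque acts about the center; L_before = L_after.
I_p = ½(225)(2.47)² = 686.4 kg·m².
Added inertia Σmr² = (43.1)(0.972)² + (30.6)(1.93)² + (28.0)(0.975)² = 181.3 kg·m²; I_f = 686.4 + 181.3 = 867.7 kg·m².
ω_f = I_p ω_i / I_f = (686.4)(20.1) / 867.7 = 15.90 rpm.
KE_i = ½(686.4)(2.105 rad/s)² = 1520 J; KE_f = ½(867.7)(1.665)² = 1203 J.
Fraction lost = 0.2090.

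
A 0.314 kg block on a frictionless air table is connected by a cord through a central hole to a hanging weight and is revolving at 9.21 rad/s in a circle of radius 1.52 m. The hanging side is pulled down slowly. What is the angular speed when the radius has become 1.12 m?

ω₂ ≈ 17.0 rad/s

The constraining force is radial, so m r² ω about the center is conserved.
ω₂ = ω₁ (r₁/r₂)² = (9.21)(1.52/1.12)² = 16.96 rad/s.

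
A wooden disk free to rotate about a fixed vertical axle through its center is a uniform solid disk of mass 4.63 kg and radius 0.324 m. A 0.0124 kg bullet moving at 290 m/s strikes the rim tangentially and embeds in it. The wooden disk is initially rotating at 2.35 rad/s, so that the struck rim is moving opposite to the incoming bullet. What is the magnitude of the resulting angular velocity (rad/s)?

The axle reaction passes through the axle and exerts no torque about it; angular momentum about the axle is conserved through the impact.
I_p = ½(4.63)(0.324)² = 0.2430 kg·m². Taking the sense of the bullet's angular momentum as positive, L_{bullet} = m v R = (0.0124)(290)(0.324) = 1.165 kg·m²/s.
L_i = −I_p ω_p + m v R = −(0.2430)(2.35) + 1.165 = 0.5940 kg·m²/s.
After sticking, I_f = I_p + m R² = 0.2430 + (0.0124)(0.324)² = 0.2443 kg·m².
ω_f = L_i / I_f = 0.5940 / 0.2443 = 2.431 rad/s.

|ω_f| ≈ 2.43 rad/s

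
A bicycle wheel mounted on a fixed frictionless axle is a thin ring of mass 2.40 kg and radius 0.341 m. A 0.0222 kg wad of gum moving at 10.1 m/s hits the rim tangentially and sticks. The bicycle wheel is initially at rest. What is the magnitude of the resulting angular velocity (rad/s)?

|ω_f| ≈ 0.271 rad/s

About the axle the impulsive forces during the collision are internal, so angular momentum about that axis is conserved.
I_p = (2.40)(0.341)² = 0.2791 kg·m². Taking the sense of the wad of gum's angular momentum as positive, L_{wad} = m v R = (0.0222)(10.1)(0.341) = 0.07646 kg·m²/s.
L_i = 0 + 0.07646 = 0.07646 kg·m²/s.
After sticking, I_f = I_p + m R² = 0.2791 + (0.0222)(0.341)² = 0.2817 kg·m².
ω_f = L_i / I_f = 0.07646 / 0.2817 = 0.2715 rad/s.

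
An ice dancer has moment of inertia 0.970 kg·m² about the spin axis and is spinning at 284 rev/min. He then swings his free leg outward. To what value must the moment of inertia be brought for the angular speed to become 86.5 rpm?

No external torque acts about the spin axis, so angular momentum is conserved.
I₂ = I₁ω₁ / ω₂ = (0.970)(284) / (86.5) = 3.185 kg·m².

I₂ ≈ 3.18 kg·m²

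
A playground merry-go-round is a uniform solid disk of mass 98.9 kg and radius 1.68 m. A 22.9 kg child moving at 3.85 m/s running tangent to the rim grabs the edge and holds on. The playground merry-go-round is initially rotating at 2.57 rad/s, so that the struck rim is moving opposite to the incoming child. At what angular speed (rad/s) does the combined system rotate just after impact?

The axle reaction passes through the axle and exerts no torque about it; angular momentum about the axle is conserved through the impact.
I_p = ½(98.9)(1.68)² = 139.6 kg·m². Taking the sense of the child's angular momentum as positive, L_{child} = m v R = (22.9)(3.85)(1.68) = 148.1 kg·m²/s.
L_i = −I_p ω_p + m v R = −(139.6)(2.57) + 148.1 = -210.6 kg·m²/s.
After sticking, I_f = I_p + m R² = 139.6 + (22.9)(1.68)² = 204.2 kg·m².
ω_f = L_i / I_f = -210.6 / 204.2 = -1.031 rad/s.

|ω_f| ≈ 1.03 rad/s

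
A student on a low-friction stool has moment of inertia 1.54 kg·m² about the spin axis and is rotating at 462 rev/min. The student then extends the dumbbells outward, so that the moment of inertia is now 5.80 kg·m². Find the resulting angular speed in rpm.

With no external torque about the axis, L is conserved: I₁ω₁ = I₂ω₂.
ω₂ = I₁ω₁ / I₂ = (1.540)(462 rpm) / (5.800) = 122.7 rpm.

ω₂ ≈ 123 rpm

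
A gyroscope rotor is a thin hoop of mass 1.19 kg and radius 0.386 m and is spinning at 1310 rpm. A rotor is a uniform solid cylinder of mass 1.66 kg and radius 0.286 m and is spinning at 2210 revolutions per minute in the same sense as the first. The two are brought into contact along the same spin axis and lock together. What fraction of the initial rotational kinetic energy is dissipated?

fraction ≈ 0.0625

No external torque acts about the common axis, so total angular momentum is conserved.
Moments of inertia: I_A = (1.19)(0.386)² = 0.1773 kg·m²; I_B = ½(1.66)(0.286)² = 0.06789 kg·m².
Taking A's sense as positive: L = (0.1773)(1310) + (0.06789)(2210) = 382.3 kg·m²·rpm.
Combined I = 0.1773 + 0.06789 = 0.2452 kg·m².
ω_f = L / I = 382.3 / 0.2452 = 1559 rpm.
KE_i = ½ΣIω² = 3486 J; KE_f = ½(0.2452)(163.3)² = 3268 J.
Fraction dissipated = (KE_i − KE_f)/KE_i = 0.06254.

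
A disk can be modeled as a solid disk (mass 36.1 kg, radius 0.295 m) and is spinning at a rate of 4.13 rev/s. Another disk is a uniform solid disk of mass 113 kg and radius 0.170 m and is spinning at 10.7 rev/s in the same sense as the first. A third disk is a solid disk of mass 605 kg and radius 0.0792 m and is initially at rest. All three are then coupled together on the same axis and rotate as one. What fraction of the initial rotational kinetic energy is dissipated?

fraction ≈ 0.474

No external torque acts about the common axis, so total angular momentum is conserved.
Moments of inertia: I_A = ½(36.1)(0.295)² = 1.571 kg·m²; I_B = ½(113)(0.170)² = 1.633 kg·m²; I_C = ½(605)(0.0792)² = 1.897 kg·m².
Taking A's sense as positive: L = (1.571)(4.13) + (1.633)(10.7) = 23.96 kg·m²·rev/s.
Combined I = 1.571 + 1.633 + 1.897 = 5.101 kg·m².
ω_f = L / I = 23.96 / 5.101 = 4.697 rev/s.
KE_i = ½ΣIω² = 4219 J; KE_f = ½(5.101)(29.51)² = 2221 J.
Fraction dissipated = (KE_i − KE_f)/KE_i = 0.4735.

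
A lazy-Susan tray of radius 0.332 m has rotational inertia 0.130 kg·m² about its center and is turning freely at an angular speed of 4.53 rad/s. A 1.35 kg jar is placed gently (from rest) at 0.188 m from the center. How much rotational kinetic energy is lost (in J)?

energy lost ≈ 0.358 J

No external torque acts about the center; L_before = L_after.
Added inertia Σmr² = (1.35)(0.188)² = 0.04771 kg·m²; I_f = 0.1300 + 0.04771 = 0.1777 kg·m².
ω_f = I_p ω_i / I_f = (0.1300)(4.53) / 0.1777 = 3.314 rad/s.
KE_i = ½(0.1300)(4.530 rad/s)² = 1.334 J; KE_f = ½(0.1777)(3.314)² = 0.9757 J.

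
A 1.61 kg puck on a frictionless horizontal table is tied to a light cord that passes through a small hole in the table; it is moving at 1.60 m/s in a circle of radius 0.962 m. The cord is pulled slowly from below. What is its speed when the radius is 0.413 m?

v₂ ≈ 3.73 m/s

The only horizontal force on the mass is along the cord (radial), so it exerts no torque about the hole and angular momentum m v r is conserved.
v₂ = v₁ r₁ / r₂ = (1.60)(0.962) / (0.413) = 3.727 m/s.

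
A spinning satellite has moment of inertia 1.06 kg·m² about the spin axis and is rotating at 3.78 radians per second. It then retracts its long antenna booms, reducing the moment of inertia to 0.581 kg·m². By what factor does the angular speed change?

With no external torque about the axis, L is conserved: I₁ω₁ = I₂ω₂.
ω₂/ω₁ = I₁/I₂ = 1.060 / 0.5810 = 1.824.

ω₂/ω₁ ≈ 1.82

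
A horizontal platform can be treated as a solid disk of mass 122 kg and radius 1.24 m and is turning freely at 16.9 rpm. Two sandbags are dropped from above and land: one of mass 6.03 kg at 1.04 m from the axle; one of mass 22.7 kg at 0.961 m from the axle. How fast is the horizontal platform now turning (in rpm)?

ω_f ≈ 13.1 rpm

No external torque acts about the axle; L_before = L_after.
I_p = ½(122)(1.24)² = 93.79 kg·m².
Added inertia Σmr² = (6.03)(1.04)² + (22.7)(0.961)² = 27.49 kg·m²; I_f = 93.79 + 27.49 = 121.3 kg·m².
ω_f = I_p ω_i / I_f = (93.79)(16.9) / 121.3 = 13.07 rpm.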